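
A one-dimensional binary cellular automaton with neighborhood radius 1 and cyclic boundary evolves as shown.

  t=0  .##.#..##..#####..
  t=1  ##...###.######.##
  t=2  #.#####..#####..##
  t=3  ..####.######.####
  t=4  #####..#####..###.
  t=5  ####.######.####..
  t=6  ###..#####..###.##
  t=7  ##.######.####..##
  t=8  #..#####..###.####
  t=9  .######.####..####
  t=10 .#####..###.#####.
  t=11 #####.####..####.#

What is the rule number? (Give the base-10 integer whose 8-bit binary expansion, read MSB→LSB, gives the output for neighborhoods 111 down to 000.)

155

  ### -> #   bit 7 = 1  t=0,i=12
  ##. -> .   bit 6 = 0  t=0,i=2
  #.# -> .   bit 5 = 0  t=0,i=3
  #.. -> #   bit 4 = 1  t=0,i=5
  .## -> #   bit 3 = 1  t=0,i=1
  .#. -> .   bit 2 = 0  t=0,i=4
  ..# -> #   bit 1 = 1  t=0,i=0
  ... -> #   bit 0 = 1  t=0,i=17
  bits 10011011 = 155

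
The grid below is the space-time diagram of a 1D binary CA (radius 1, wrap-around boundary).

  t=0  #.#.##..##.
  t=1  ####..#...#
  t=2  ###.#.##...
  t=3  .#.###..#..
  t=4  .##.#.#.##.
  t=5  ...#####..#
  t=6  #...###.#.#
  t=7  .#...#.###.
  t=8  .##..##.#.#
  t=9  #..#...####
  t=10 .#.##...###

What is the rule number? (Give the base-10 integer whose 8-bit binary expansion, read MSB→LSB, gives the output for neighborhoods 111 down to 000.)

  ###|#  b7=1 t=1,i=0
  ##.|.  b6=0 t=0,i=5
  #.#|#  b5=1 t=0,i=1
  #..|#  b4=1 t=0,i=6
  .##|.  b3=0 t=0,i=4
  .#.|#  b2=1 t=0,i=0
  ..#|.  b1=0 t=0,i=7
  ...|.  b0=0 t=1,i=8
  bits 10110100 = 180

180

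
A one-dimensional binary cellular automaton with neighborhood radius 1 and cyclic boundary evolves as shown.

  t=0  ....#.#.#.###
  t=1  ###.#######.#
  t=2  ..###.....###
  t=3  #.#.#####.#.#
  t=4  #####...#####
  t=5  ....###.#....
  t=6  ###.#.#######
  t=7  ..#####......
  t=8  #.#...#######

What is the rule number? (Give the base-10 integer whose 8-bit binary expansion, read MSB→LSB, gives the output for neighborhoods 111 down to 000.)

125

  [7] ### => .  t=0,i=11
  [6] ##. => #  t=0,i=12
  [5] #.# => #  t=0,i=5
  [4] #.. => #  t=0,i=0
  [3] .## => #  t=0,i=10
  [2] .#. => #  t=0,i=4
  [1] ..# => .  t=0,i=3
  [0] ... => #  t=0,i=1
  bits 01111101 = 125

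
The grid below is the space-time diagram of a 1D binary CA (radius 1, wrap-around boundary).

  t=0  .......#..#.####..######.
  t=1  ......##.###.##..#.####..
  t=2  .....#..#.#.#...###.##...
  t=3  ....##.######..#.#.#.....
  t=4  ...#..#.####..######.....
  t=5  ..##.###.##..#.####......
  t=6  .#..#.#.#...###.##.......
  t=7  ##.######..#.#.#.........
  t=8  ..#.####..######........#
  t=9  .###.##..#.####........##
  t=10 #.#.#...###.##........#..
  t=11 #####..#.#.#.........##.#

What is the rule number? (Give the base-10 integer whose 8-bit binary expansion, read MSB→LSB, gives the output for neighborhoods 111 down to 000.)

  [7] ### => #  t=0,i=13
  [6] ##. => .  t=0,i=15
  [5] #.# => #  t=0,i=11
  [4] #.. => .  t=0,i=8
  [3] .## => .  t=0,i=12
  [2] .#. => #  t=0,i=7
  [1] ..# => #  t=0,i=6
  [0] ... => .  t=0,i=0
  bits 10100110 = 166

166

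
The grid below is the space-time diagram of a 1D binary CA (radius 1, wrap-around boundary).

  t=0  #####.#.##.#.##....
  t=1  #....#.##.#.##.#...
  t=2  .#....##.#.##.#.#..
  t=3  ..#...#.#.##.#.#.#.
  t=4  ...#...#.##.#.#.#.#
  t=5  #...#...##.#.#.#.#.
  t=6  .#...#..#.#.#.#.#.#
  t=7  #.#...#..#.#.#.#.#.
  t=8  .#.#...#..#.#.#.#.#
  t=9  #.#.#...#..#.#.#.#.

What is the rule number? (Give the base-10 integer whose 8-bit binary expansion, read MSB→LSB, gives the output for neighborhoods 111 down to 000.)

  nb ###: next=.  (t=0,i=1, bit7=0)
  nb ##.: next=.  (t=0,i=4, bit6=0)
  nb #.#: next=#  (t=0,i=5, bit5=1)
  nb #..: next=#  (t=0,i=15, bit4=1)
  nb .##: next=#  (t=0,i=0, bit3=1)
  nb .#.: next=.  (t=0,i=6, bit2=0)
  nb ..#: next=.  (t=0,i=18, bit1=0)
  nb ...: next=.  (t=0,i=16, bit0=0)
  bits 00111000 = 56

56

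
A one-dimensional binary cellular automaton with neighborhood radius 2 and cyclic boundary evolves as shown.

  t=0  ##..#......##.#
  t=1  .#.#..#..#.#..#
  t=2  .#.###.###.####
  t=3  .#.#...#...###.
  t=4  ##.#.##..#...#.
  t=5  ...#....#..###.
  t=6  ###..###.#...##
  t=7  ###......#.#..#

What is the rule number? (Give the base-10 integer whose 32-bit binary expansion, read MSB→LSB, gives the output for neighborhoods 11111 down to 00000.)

  ##### -> #   bit 31 = 1  t=6,i=0
  ####. -> #   bit 30 = 1  t=2,i=13
  ###.# -> .   bit 29 = 0  t=2,i=5
  ###.. -> #   bit 28 = 1  t=0,i=1
  ##.## -> .   bit 27 = 0  t=0,i=13
  ##.#. -> .   bit 26 = 0  t=2,i=0
  ##..# -> .   bit 25 = 0  t=0,i=2
  ##... -> #   bit 24 = 1  t=5,i=14
  #.### -> #   bit 23 = 1  t=0,i=14
  #.##. -> .   bit 22 = 0  t=4,i=0
  #.#.# -> #   bit 21 = 1  t=1,i=1
  #.#.. -> #   bit 20 = 1  t=1,i=3
  #..## -> .   bit 19 = 0  t=5,i=10
  #..#. -> #   bit 18 = 1  t=0,i=3
  #...# -> #   bit 17 = 1  t=3,i=5
  #.... -> #   bit 16 = 1  t=0,i=6
  .#### -> #   bit 15 = 1  t=2,i=12
  .###. -> .   bit 14 = 0  t=0,i=0
  .##.# -> .   bit 13 = 0  t=0,i=12
  .##.. -> .   bit 12 = 0  t=4,i=6
  .#.## -> .   bit 11 = 0  t=2,i=2
  .#.#. -> .   bit 10 = 0  t=1,i=0
  .#..# -> #   bit 9 = 1  t=1,i=4
  .#... -> .   bit 8 = 0  t=0,i=5
  ..### -> .   bit 7 = 0  t=3,i=11
  ..##. -> #   bit 6 = 1  t=0,i=11
  ..#.# -> #   bit 5 = 1  t=1,i=9
  ..#.. -> .   bit 4 = 0  t=0,i=4
  ...## -> .   bit 3 = 0  t=0,i=10
  ...#. -> #   bit 2 = 1  t=3,i=6
  ....# -> #   bit 1 = 1  t=0,i=9
  ..... -> .   bit 0 = 0  t=0,i=7
  bits 11010001101101111000001001100110 = 3518464614

3518464614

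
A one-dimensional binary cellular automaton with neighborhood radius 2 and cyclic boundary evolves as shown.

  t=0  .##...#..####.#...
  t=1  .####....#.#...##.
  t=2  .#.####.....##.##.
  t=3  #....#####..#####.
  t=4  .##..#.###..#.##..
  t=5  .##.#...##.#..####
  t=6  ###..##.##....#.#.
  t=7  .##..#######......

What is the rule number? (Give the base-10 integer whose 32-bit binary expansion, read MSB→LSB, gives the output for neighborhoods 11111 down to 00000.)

3645338049

  [31] ##### => #  t=3,i=7
  [30] ####. => #  t=0,i=11
  [29] ###.# => .  t=0,i=12
  [28] ###.. => #  t=1,i=4
  [27] ##.## => #  t=2,i=14
  [26] ##.#. => .  t=0,i=13
  [25] ##..# => .  t=1,i=17
  [24] ##... => #  t=0,i=3
  [23] #.### => .  t=2,i=3
  [22] #.##. => #  t=2,i=15
  [21] #.#.# => .  t=6,i=16
  [20] #.#.. => .  t=0,i=14
  [19] #..## => .  t=0,i=8
  [18] #..#. => #  t=2,i=0
  [17] #...# => #  t=0,i=4
  [16] #.... => #  t=0,i=16
  [15] .#### => .  t=0,i=10
  [14] .###. => #  t=4,i=8
  [13] .##.# => #  t=2,i=13
  [12] .##.. => #  t=0,i=2
  [11] .#.## => .  t=2,i=2
  [10] .#.#. => .  t=1,i=10
  [9] .#..# => .  t=0,i=7
  [8] .#... => #  t=0,i=15
  [7] ..### => #  t=0,i=9
  [6] ..##. => #  t=0,i=1
  [5] ..#.# => .  t=1,i=9
  [4] ..#.. => .  t=0,i=6
  [3] ...## => .  t=0,i=0
  [2] ...#. => .  t=0,i=5
  [1] ....# => .  t=0,i=17
  [0] ..... => #  t=2,i=9
  bits 11011001010001110111000111000001 = 3645338049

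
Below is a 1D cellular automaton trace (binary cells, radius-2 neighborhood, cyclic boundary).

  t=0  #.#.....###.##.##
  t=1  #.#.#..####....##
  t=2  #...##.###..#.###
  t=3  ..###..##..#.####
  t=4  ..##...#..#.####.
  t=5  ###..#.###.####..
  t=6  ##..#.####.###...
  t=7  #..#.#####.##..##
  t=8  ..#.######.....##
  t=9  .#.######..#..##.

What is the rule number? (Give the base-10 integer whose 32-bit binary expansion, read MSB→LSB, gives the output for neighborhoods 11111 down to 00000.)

3768044248

  ##### -> #   bit 31 = 1  t=7,i=7
  ####. -> #   bit 30 = 1  t=1,i=9
  ###.# -> #   bit 29 = 1  t=0,i=0
  ###.. -> .   bit 28 = 0  t=1,i=10
  ##.## -> .   bit 27 = 0  t=0,i=11
  ##.#. -> .   bit 26 = 0  t=0,i=1
  ##..# -> .   bit 25 = 0  t=2,i=10
  ##... -> .   bit 24 = 0  t=1,i=11
  #.### -> #   bit 23 = 1  t=0,i=15
  #.##. -> .   bit 22 = 0  t=0,i=12
  #.#.# -> .   bit 21 = 0  t=1,i=2
  #.#.. -> #   bit 20 = 1  t=0,i=2
  #..## -> .   bit 19 = 0  t=1,i=6
  #..#. -> #   bit 18 = 1  t=2,i=11
  #...# -> #   bit 17 = 1  t=2,i=2
  #.... -> #   bit 16 = 1  t=0,i=4
  .#### -> #   bit 15 = 1  t=1,i=8
  .###. -> #   bit 14 = 1  t=0,i=9
  .##.# -> .   bit 13 = 0  t=0,i=13
  .##.. -> .   bit 12 = 0  t=3,i=8
  .#.## -> #   bit 11 = 1  t=2,i=13
  .#.#. -> .   bit 10 = 0  t=1,i=3
  .#..# -> #   bit 9 = 1  t=1,i=5
  .#... -> .   bit 8 = 0  t=0,i=3
  ..### -> #   bit 7 = 1  t=0,i=8
  ..##. -> #   bit 6 = 1  t=2,i=4
  ..#.# -> .   bit 5 = 0  t=2,i=12
  ..#.. -> #   bit 4 = 1  t=4,i=7
  ...## -> #   bit 3 = 1  t=0,i=7
  ...#. -> .   bit 2 = 0  t=4,i=6
  ....# -> .   bit 1 = 0  t=0,i=6
  ..... -> .   bit 0 = 0  t=0,i=5
  bits 11100000100101111100101011011000 = 3768044248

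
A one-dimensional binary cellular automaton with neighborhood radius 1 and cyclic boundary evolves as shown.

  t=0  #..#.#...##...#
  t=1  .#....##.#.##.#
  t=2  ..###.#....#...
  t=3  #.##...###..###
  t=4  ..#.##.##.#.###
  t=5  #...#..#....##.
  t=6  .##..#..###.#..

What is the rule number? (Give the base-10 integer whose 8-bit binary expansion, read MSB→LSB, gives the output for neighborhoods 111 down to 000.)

  [7] ### => #  t=2,i=3
  [6] ##. => .  t=0,i=0
  [5] #.# => .  t=0,i=4
  [4] #.. => #  t=0,i=1
  [3] .## => #  t=0,i=9
  [2] .#. => .  t=0,i=3
  [1] ..# => .  t=0,i=2
  [0] ... => #  t=0,i=7
  bits 10011001 = 153

153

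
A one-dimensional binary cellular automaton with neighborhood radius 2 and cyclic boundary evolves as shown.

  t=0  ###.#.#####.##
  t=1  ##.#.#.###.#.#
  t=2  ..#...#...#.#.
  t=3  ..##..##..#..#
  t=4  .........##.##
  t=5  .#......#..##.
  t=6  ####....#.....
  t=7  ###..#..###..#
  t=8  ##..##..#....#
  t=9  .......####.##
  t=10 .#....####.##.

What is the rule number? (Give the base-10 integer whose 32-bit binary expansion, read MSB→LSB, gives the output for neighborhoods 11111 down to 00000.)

3427109304

  nb #####: next=#  (t=0,i=0, bit31=1)
  nb ####.: next=#  (t=0,i=1, bit30=1)
  nb ###.#: next=.  (t=0,i=2, bit29=0)
  nb ###..: next=.  (t=6,i=3, bit28=0)
  nb ##.##: next=#  (t=0,i=11, bit27=1)
  nb ##.#.: next=#  (t=0,i=3, bit26=1)
  nb ##..#: next=.  (t=3,i=4, bit25=0)
  nb ##...: next=.  (t=4,i=0, bit24=0)
  nb #.###: next=.  (t=0,i=6, bit23=0)
  nb #.##.: next=#  (t=4,i=12, bit22=1)
  nb #.#.#: next=.  (t=0,i=4, bit21=0)
  nb #.#..: next=.  (t=2,i=12, bit20=0)
  nb #..##: next=.  (t=3,i=1, bit19=0)
  nb #..#.: next=#  (t=3,i=9, bit18=1)
  nb #...#: next=.  (t=2,i=0, bit17=0)
  nb #....: next=#  (t=4,i=1, bit16=1)
  nb .####: next=#  (t=0,i=7, bit15=1)
  nb .###.: next=.  (t=1,i=0, bit14=0)
  nb .##.#: next=.  (t=4,i=10, bit13=0)
  nb .##..: next=.  (t=3,i=3, bit12=0)
  nb .#.##: next=#  (t=0,i=5, bit11=1)
  nb .#.#.: next=.  (t=1,i=4, bit10=0)
  nb .#..#: next=.  (t=3,i=0, bit9=0)
  nb .#...: next=#  (t=2,i=3, bit8=1)
  nb ..###: next=#  (t=6,i=0, bit7=1)
  nb ..##.: next=.  (t=3,i=2, bit6=0)
  nb ..#.#: next=#  (t=2,i=10, bit5=1)
  nb ..#..: next=#  (t=2,i=2, bit4=1)
  nb ...##: next=#  (t=4,i=8, bit3=1)
  nb ...#.: next=.  (t=2,i=1, bit2=0)
  nb ....#: next=.  (t=4,i=7, bit1=0)
  nb .....: next=.  (t=4,i=2, bit0=0)
  bits 11001100010001011000100110111000 = 3427109304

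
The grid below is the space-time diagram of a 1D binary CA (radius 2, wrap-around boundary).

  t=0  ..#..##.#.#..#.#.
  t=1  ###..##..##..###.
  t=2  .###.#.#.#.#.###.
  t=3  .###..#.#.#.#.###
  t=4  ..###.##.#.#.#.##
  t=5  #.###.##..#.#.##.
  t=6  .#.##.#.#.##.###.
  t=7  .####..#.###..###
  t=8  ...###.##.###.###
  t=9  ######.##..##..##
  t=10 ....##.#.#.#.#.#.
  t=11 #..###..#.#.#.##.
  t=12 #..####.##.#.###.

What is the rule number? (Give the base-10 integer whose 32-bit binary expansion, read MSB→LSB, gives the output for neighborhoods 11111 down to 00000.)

1934847228

  [31] ##### => .  t=9,i=0
  [30] ####. => #  t=7,i=3
  [29] ###.# => #  t=1,i=15
  [28] ###.. => #  t=1,i=2
  [27] ##.## => .  t=1,i=16
  [26] ##.#. => .  t=0,i=7
  [25] ##..# => #  t=1,i=3
  [24] ##... => #  t=8,i=0
  [23] #.### => .  t=1,i=0
  [22] #.##. => #  t=4,i=6
  [21] #.#.# => .  t=0,i=8
  [20] #.#.. => #  t=0,i=10
  [19] #..## => .  t=0,i=4
  [18] #..#. => .  t=0,i=12
  [17] #...# => #  t=0,i=0
  [16] #.... => #  t=10,i=0
  [15] .#### => .  t=7,i=2
  [14] .###. => #  t=1,i=1
  [13] .##.# => #  t=0,i=6
  [12] .##.. => .  t=1,i=6
  [11] .#.## => #  t=2,i=12
  [10] .#.#. => #  t=0,i=9
  [9] .#..# => .  t=0,i=3
  [8] .#... => .  t=0,i=16
  [7] ..### => #  t=1,i=13
  [6] ..##. => #  t=0,i=5
  [5] ..#.# => #  t=0,i=13
  [4] ..#.. => #  t=0,i=2
  [3] ...## => #  t=8,i=2
  [2] ...#. => #  t=0,i=1
  [1] ....# => .  t=10,i=2
  [0] ..... => .  t=10,i=1
  bits 01110011010100110110110011111100 = 1934847228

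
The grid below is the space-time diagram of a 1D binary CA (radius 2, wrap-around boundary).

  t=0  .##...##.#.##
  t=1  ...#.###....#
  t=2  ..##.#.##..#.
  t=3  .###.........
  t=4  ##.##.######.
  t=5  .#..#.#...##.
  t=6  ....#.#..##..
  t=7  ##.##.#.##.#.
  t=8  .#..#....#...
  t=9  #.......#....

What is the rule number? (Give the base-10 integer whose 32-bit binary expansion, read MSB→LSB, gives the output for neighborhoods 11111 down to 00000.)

  #####|.  b31=0 t=4,i=8
  ####.|#  b30=1 t=4,i=10
  ###.#|#  b29=1 t=4,i=11
  ###..|#  b28=1 t=1,i=7
  ##.##|.  b27=0 t=0,i=0
  ##.#.|.  b26=0 t=0,i=8
  ##..#|.  b25=0 t=2,i=9
  ##...|#  b24=1 t=0,i=3
  #.###|#  b23=1 t=1,i=5
  #.##.|.  b22=0 t=0,i=1
  #.#.#|.  b21=0 t=0,i=9
  #.#..|#  b20=1 t=5,i=6
  #..##|#  b19=1 t=6,i=8
  #..#.|.  b18=0 t=2,i=10
  #...#|.  b17=0 t=0,i=4
  #....|.  b16=0 t=1,i=9
  .####|.  b15=0 t=4,i=7
  .###.|.  b14=0 t=1,i=6
  .##.#|#  b13=1 t=0,i=7
  .##..|.  b12=0 t=0,i=2
  .#.##|.  b11=0 t=0,i=10
  .#.#.|.  b10=0 t=5,i=5
  .#..#|.  b9=0 t=5,i=2
  .#...|.  b8=0 t=1,i=0
  ..###|#  b7=1 t=3,i=1
  ..##.|#  b6=1 t=0,i=6
  ..#.#|#  b5=1 t=1,i=3
  ..#..|.  b4=0 t=1,i=12
  ...##|#  b3=1 t=0,i=5
  ...#.|#  b2=1 t=1,i=2
  ....#|.  b1=0 t=1,i=10
  .....|#  b0=1 t=3,i=6
  bits 01110001100110000010000011101101 = 1905795309

1905795309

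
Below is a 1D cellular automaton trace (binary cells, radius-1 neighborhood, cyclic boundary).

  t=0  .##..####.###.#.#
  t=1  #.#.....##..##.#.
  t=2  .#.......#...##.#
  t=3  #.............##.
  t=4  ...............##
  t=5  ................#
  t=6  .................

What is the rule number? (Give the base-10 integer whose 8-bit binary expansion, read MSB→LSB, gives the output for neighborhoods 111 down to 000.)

  ###|.  b7=0 t=0,i=6
  ##.|#  b6=1 t=0,i=2
  #.#|#  b5=1 t=0,i=0
  #..|.  b4=0 t=0,i=3
  .##|.  b3=0 t=0,i=1
  .#.|.  b2=0 t=0,i=14
  ..#|.  b1=0 t=0,i=4
  ...|.  b0=0 t=1,i=4
  bits 01100000 = 96

96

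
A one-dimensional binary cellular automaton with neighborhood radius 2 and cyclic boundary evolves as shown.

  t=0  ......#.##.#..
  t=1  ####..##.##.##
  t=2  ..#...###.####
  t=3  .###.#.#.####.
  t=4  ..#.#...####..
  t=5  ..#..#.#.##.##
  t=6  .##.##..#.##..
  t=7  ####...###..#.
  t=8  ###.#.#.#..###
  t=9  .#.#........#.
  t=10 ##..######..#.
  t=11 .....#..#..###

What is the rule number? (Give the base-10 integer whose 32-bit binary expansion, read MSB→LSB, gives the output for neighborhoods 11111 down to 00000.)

  [31] ##### => .  t=1,i=0
  [30] ####. => #  t=1,i=2
  [29] ###.# => .  t=2,i=8
  [28] ###.. => .  t=1,i=3
  [27] ##.## => #  t=1,i=8
  [26] ##.#. => #  t=0,i=10
  [25] ##..# => .  t=1,i=4
  [24] ##... => #  t=4,i=12
  [23] #.### => #  t=1,i=12
  [22] #.##. => .  t=0,i=8
  [21] #.#.# => .  t=3,i=5
  [20] #.#.. => .  t=0,i=11
  [19] #..## => .  t=1,i=5
  [18] #..#. => #  t=2,i=1
  [17] #...# => .  t=2,i=4
  [16] #.... => #  t=0,i=13
  [15] .#### => #  t=1,i=13
  [14] .###. => #  t=2,i=7
  [13] .##.# => #  t=0,i=9
  [12] .##.. => .  t=5,i=13
  [11] .#.## => #  t=0,i=7
  [10] .#.#. => .  t=3,i=6
  [9] .#..# => .  t=5,i=3
  [8] .#... => #  t=0,i=12
  [7] ..### => .  t=2,i=6
  [6] ..##. => #  t=1,i=6
  [5] ..#.# => #  t=0,i=6
  [4] ..#.. => #  t=2,i=2
  [3] ...## => #  t=2,i=5
  [2] ...#. => .  t=0,i=5
  [1] ....# => .  t=0,i=4
  [0] ..... => #  t=0,i=0
  bits 01001101100001011110100101111001 = 1300621689

1300621689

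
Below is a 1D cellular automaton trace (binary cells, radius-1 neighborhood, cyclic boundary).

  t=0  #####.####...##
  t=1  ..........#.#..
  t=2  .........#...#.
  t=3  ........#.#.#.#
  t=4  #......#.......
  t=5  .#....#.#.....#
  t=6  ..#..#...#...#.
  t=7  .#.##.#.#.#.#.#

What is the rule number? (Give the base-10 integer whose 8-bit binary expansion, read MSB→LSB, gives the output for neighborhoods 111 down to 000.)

18

  [7] ### => .  t=0,i=0
  [6] ##. => .  t=0,i=4
  [5] #.# => .  t=0,i=5
  [4] #.. => #  t=0,i=10
  [3] .## => .  t=0,i=6
  [2] .#. => .  t=1,i=10
  [1] ..# => #  t=0,i=12
  [0] ... => .  t=0,i=11
  bits 00010010 = 18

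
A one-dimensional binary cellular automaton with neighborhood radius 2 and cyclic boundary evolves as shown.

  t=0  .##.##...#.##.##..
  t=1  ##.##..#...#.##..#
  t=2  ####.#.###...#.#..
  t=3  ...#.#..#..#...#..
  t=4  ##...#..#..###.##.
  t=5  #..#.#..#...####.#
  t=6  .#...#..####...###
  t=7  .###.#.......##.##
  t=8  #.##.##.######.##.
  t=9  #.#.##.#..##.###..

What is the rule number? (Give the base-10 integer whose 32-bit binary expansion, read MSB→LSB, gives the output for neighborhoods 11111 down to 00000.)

2859614555

  #####|#  b31=1 t=8,i=10
  ####.|.  b30=0 t=2,i=2
  ###.#|#  b29=1 t=1,i=1
  ###..|.  b28=0 t=2,i=9
  ##.##|#  b27=1 t=0,i=3
  ##.#.|.  b26=0 t=2,i=4
  ##..#|#  b25=1 t=1,i=5
  ##...|.  b24=0 t=0,i=6
  #.###|.  b23=0 t=2,i=7
  #.##.|#  b22=1 t=0,i=4
  #.#.#|#  b21=1 t=2,i=5
  #.#..|#  b20=1 t=2,i=15
  #..##|.  b19=0 t=1,i=16
  #..#.|.  b18=0 t=1,i=6
  #...#|#  b17=1 t=0,i=7
  #....|.  b16=0 t=3,i=17
  .####|.  b15=0 t=2,i=1
  .###.|#  b14=1 t=1,i=0
  .##.#|.  b13=0 t=0,i=2
  .##..|.  b12=0 t=0,i=5
  .#.##|.  b11=0 t=0,i=10
  .#.#.|.  b10=0 t=2,i=14
  .#..#|.  b9=0 t=2,i=16
  .#...|#  b8=1 t=1,i=8
  ..###|.  b7=0 t=1,i=17
  ..##.|#  b6=1 t=0,i=1
  ..#.#|.  b5=0 t=0,i=9
  ..#..|#  b4=1 t=1,i=7
  ...##|#  b3=1 t=0,i=0
  ...#.|.  b2=0 t=0,i=8
  ....#|#  b1=1 t=3,i=1
  .....|#  b0=1 t=3,i=0
  bits 10101010011100100100000101011011 = 2859614555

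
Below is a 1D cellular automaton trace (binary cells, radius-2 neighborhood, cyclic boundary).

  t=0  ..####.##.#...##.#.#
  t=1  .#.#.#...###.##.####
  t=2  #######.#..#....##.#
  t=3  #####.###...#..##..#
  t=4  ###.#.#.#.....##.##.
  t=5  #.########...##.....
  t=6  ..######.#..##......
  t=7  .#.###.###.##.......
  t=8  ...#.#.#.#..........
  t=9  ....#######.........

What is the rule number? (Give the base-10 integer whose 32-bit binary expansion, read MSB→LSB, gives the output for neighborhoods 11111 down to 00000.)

  #####|#  b31=1 t=2,i=1
  ####.|.  b30=0 t=0,i=4
  ###.#|#  b29=1 t=0,i=5
  ###..|#  b28=1 t=3,i=8
  ##.##|.  b27=0 t=0,i=6
  ##.#.|#  b26=1 t=0,i=9
  ##..#|#  b25=1 t=3,i=17
  ##...|.  b24=0 t=3,i=9
  #.###|#  b23=1 t=1,i=16
  #.##.|.  b22=0 t=0,i=7
  #.#.#|#  b21=1 t=0,i=17
  #.#..|#  b20=1 t=0,i=10
  #..##|#  b19=1 t=0,i=1
  #..#.|.  b18=0 t=2,i=10
  #...#|.  b17=0 t=0,i=12
  #....|.  b16=0 t=2,i=13
  .####|#  b15=1 t=0,i=3
  .###.|.  b14=0 t=1,i=10
  .##.#|.  b13=0 t=0,i=8
  .##..|.  b12=0 t=3,i=16
  .#.##|.  b11=0 t=5,i=1
  .#.#.|#  b10=1 t=0,i=18
  .#..#|.  b9=0 t=0,i=0
  .#...|#  b8=1 t=0,i=11
  ..###|.  b7=0 t=0,i=2
  ..##.|#  b6=1 t=0,i=14
  ..#.#|.  b5=0 t=5,i=0
  ..#..|.  b4=0 t=2,i=11
  ...##|#  b3=1 t=0,i=13
  ...#.|.  b2=0 t=3,i=11
  ....#|.  b1=0 t=2,i=14
  .....|.  b0=0 t=4,i=11
  bits 10110110101110001000010101001000 = 3065546056

3065546056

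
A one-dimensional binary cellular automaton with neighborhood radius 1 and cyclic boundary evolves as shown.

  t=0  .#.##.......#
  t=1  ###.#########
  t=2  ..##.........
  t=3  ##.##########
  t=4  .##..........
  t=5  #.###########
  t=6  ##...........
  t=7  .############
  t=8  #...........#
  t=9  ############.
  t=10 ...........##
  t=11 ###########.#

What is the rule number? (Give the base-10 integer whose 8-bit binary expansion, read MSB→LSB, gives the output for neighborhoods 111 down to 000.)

  nb ###: next=.  (t=1,i=0, bit7=0)
  nb ##.: next=#  (t=0,i=4, bit6=1)
  nb #.#: next=#  (t=0,i=0, bit5=1)
  nb #..: next=#  (t=0,i=5, bit4=1)
  nb .##: next=.  (t=0,i=3, bit3=0)
  nb .#.: next=#  (t=0,i=1, bit2=1)
  nb ..#: next=#  (t=0,i=11, bit1=1)
  nb ...: next=#  (t=0,i=6, bit0=1)
  bits 01110111 = 119

119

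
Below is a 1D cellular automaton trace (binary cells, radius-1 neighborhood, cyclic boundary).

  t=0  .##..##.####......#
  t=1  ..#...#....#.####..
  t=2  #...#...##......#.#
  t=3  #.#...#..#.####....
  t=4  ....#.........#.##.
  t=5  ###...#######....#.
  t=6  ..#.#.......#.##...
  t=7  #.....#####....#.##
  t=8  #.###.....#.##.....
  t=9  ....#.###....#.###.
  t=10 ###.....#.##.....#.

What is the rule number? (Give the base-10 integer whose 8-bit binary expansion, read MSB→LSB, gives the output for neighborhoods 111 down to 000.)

  ### -> .   bit 7 = 0  t=0,i=9
  ##. -> #   bit 6 = 1  t=0,i=2
  #.# -> .   bit 5 = 0  t=0,i=0
  #.. -> .   bit 4 = 0  t=0,i=3
  .## -> .   bit 3 = 0  t=0,i=1
  .#. -> .   bit 2 = 0  t=0,i=18
  ..# -> .   bit 1 = 0  t=0,i=4
  ... -> #   bit 0 = 1  t=0,i=13
  bits 01000001 = 65

65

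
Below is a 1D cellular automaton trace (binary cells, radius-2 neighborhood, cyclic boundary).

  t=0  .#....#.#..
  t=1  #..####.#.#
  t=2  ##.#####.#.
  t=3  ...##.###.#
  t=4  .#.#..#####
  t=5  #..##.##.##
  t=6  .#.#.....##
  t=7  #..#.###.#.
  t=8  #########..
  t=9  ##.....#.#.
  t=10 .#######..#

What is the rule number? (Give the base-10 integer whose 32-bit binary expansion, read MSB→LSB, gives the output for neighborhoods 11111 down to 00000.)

  [31] ##### => .  t=2,i=5
  [30] ####. => #  t=1,i=5
  [29] ###.# => #  t=1,i=6
  [28] ###.. => .  t=5,i=0
  [27] ##.## => .  t=2,i=2
  [26] ##.#. => #  t=1,i=7
  [25] ##..# => #  t=1,i=1
  [24] ##... => #  t=9,i=2
  [23] #.### => #  t=2,i=3
  [22] #.##. => .  t=1,i=10
  [21] #.#.# => .  t=1,i=8
  [20] #.#.. => #  t=0,i=8
  [19] #..## => .  t=1,i=2
  [18] #..#. => #  t=7,i=2
  [17] #...# => #  t=0,i=10
  [16] #.... => #  t=0,i=3
  [15] .#### => #  t=1,i=4
  [14] .###. => #  t=3,i=7
  [13] .##.# => .  t=2,i=1
  [12] .##.. => #  t=1,i=0
  [11] .#.## => #  t=1,i=9
  [10] .#.#. => .  t=0,i=7
  [9] .#..# => #  t=4,i=4
  [8] .#... => .  t=0,i=2
  [7] ..### => #  t=1,i=3
  [6] ..##. => #  t=3,i=3
  [5] ..#.# => #  t=0,i=6
  [4] ..#.. => .  t=0,i=1
  [3] ...## => .  t=3,i=2
  [2] ...#. => #  t=0,i=0
  [1] ....# => #  t=0,i=4
  [0] ..... => #  t=6,i=6
  bits 01100111100101111101101011100111 = 1738005223

1738005223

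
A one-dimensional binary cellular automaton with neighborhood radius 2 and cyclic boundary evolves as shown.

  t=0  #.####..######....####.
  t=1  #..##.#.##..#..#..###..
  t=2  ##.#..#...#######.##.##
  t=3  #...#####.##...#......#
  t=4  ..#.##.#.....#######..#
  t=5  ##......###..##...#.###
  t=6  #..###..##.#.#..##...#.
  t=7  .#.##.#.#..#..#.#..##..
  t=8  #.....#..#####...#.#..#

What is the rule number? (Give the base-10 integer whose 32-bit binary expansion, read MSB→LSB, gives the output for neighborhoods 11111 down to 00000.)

1109902293

  ##### -> .   bit 31 = 0  t=0,i=10
  ####. -> #   bit 30 = 1  t=0,i=4
  ###.# -> .   bit 29 = 0  t=0,i=21
  ###.. -> .   bit 28 = 0  t=0,i=5
  ##.## -> .   bit 27 = 0  t=2,i=17
  ##.#. -> .   bit 26 = 0  t=0,i=22
  ##..# -> #   bit 25 = 1  t=0,i=6
  ##... -> .   bit 24 = 0  t=0,i=14
  #.### -> .   bit 23 = 0  t=0,i=2
  #.##. -> .   bit 22 = 0  t=1,i=8
  #.#.# -> #   bit 21 = 1  t=0,i=0
  #.#.. -> .   bit 20 = 0  t=2,i=3
  #..## -> .   bit 19 = 0  t=0,i=7
  #..#. -> #   bit 18 = 1  t=1,i=11
  #...# -> #   bit 17 = 1  t=2,i=8
  #.... -> #   bit 16 = 1  t=0,i=15
  .#### -> #   bit 15 = 1  t=0,i=3
  .###. -> #   bit 14 = 1  t=1,i=19
  .##.# -> .   bit 13 = 0  t=1,i=4
  .##.. -> .   bit 12 = 0  t=1,i=9
  .#.## -> .   bit 11 = 0  t=0,i=1
  .#.#. -> .   bit 10 = 0  t=6,i=12
  .#..# -> #   bit 9 = 1  t=1,i=1
  .#... -> #   bit 8 = 1  t=2,i=7
  ..### -> #   bit 7 = 1  t=0,i=8
  ..##. -> #   bit 6 = 1  t=1,i=3
  ..#.# -> .   bit 5 = 0  t=4,i=2
  ..#.. -> #   bit 4 = 1  t=1,i=0
  ...## -> .   bit 3 = 0  t=0,i=17
  ...#. -> #   bit 2 = 1  t=3,i=14
  ....# -> .   bit 1 = 0  t=0,i=16
  ..... -> #   bit 0 = 1  t=3,i=18
  bits 01000010001001111100001111010101 = 1109902293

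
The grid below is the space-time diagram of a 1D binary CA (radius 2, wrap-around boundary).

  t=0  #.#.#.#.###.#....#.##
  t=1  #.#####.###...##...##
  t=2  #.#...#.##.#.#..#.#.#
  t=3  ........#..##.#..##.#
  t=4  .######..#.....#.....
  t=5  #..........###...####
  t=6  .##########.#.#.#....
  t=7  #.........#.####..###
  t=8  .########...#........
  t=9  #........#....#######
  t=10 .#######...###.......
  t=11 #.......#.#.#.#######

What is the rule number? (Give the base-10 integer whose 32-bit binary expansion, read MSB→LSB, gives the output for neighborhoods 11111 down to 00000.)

  [31] ##### => .  t=1,i=4
  [30] ####. => .  t=1,i=5
  [29] ###.# => #  t=0,i=0
  [28] ###.. => .  t=1,i=10
  [27] ##.## => .  t=1,i=1
  [26] ##.#. => .  t=0,i=1
  [25] ##..# => .  t=4,i=7
  [24] ##... => #  t=1,i=11
  [23] #.### => #  t=0,i=8
  [22] #.##. => #  t=2,i=8
  [21] #.#.# => #  t=0,i=2
  [20] #.#.. => .  t=0,i=12
  [19] #..## => .  t=3,i=10
  [18] #..#. => .  t=2,i=15
  [17] #...# => .  t=1,i=12
  [16] #.... => #  t=0,i=14
  [15] .#### => .  t=1,i=3
  [14] .###. => #  t=0,i=9
  [13] .##.# => .  t=2,i=0
  [12] .##.. => .  t=1,i=15
  [11] .#.## => .  t=0,i=7
  [10] .#.#. => #  t=0,i=3
  [9] .#..# => #  t=2,i=14
  [8] .#... => .  t=0,i=13
  [7] ..### => .  t=1,i=19
  [6] ..##. => .  t=1,i=14
  [5] ..#.# => .  t=0,i=17
  [4] ..#.. => .  t=3,i=8
  [3] ...## => #  t=1,i=13
  [2] ...#. => .  t=0,i=16
  [1] ....# => #  t=0,i=15
  [0] ..... => #  t=3,i=2
  bits 00100001111000010100011000001011 = 568411659

568411659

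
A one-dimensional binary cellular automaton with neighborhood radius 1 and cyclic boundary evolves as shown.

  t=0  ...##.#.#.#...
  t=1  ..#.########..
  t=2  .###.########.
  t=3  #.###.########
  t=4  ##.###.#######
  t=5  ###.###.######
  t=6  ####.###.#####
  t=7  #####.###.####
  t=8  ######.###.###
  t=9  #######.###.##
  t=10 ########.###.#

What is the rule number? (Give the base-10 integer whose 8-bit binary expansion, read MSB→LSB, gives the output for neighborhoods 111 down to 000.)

246

  ### -> #   bit 7 = 1  t=1,i=5
  ##. -> #   bit 6 = 1  t=0,i=4
  #.# -> #   bit 5 = 1  t=0,i=5
  #.. -> #   bit 4 = 1  t=0,i=11
  .## -> .   bit 3 = 0  t=0,i=3
  .#. -> #   bit 2 = 1  t=0,i=6
  ..# -> #   bit 1 = 1  t=0,i=2
  ... -> .   bit 0 = 0  t=0,i=0
  bits 11110110 = 246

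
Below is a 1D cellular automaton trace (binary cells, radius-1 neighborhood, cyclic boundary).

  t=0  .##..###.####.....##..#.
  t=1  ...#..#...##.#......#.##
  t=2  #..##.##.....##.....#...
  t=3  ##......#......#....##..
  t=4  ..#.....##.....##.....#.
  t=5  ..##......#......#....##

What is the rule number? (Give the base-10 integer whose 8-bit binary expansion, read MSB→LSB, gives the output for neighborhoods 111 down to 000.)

  [7] ### => #  t=0,i=6
  [6] ##. => .  t=0,i=2
  [5] #.# => .  t=0,i=8
  [4] #.. => #  t=0,i=3
  [3] .## => .  t=0,i=1
  [2] .#. => #  t=0,i=22
  [1] ..# => .  t=0,i=0
  [0] ... => .  t=0,i=14
  bits 10010100 = 148

148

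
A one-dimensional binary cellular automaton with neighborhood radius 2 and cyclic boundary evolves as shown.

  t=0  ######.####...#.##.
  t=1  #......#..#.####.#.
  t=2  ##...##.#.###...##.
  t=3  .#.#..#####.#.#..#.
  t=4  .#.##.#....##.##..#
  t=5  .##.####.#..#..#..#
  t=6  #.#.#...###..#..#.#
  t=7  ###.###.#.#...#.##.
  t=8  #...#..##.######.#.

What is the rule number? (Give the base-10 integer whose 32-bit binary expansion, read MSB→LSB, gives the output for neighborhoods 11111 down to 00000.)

  [31] ##### => .  t=0,i=2
  [30] ####. => .  t=0,i=4
  [29] ###.# => .  t=0,i=5
  [28] ###.. => #  t=0,i=10
  [27] ##.## => .  t=0,i=6
  [26] ##.#. => #  t=1,i=16
  [25] ##..# => .  t=4,i=16
  [24] ##... => .  t=0,i=11
  [23] #.### => #  t=0,i=0
  [22] #.##. => .  t=0,i=16
  [21] #.#.# => #  t=1,i=17
  [20] #.#.. => #  t=1,i=0
  [19] #..## => .  t=3,i=5
  [18] #..#. => .  t=1,i=9
  [17] #...# => #  t=0,i=12
  [16] #.... => .  t=1,i=2
  [15] .#### => .  t=0,i=1
  [14] .###. => .  t=2,i=11
  [13] .##.# => #  t=0,i=17
  [12] .##.. => #  t=2,i=1
  [11] .#.## => #  t=0,i=15
  [10] .#.#. => .  t=1,i=18
  [9] .#..# => #  t=1,i=8
  [8] .#... => #  t=1,i=1
  [7] ..### => #  t=3,i=6
  [6] ..##. => .  t=2,i=5
  [5] ..#.# => #  t=0,i=14
  [4] ..#.. => .  t=1,i=7
  [3] ...## => .  t=2,i=4
  [2] ...#. => #  t=0,i=13
  [1] ....# => #  t=1,i=5
  [0] ..... => .  t=1,i=3
  bits 00010100101100100011101110100110 = 347224998

347224998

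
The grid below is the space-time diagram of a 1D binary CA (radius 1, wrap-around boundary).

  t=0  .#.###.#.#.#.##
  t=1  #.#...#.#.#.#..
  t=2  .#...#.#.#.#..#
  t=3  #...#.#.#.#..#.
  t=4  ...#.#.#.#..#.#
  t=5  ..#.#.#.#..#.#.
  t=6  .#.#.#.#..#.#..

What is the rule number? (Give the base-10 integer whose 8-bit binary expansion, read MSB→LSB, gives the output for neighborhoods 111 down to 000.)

34

  ### -> .   bit 7 = 0  t=0,i=4
  ##. -> .   bit 6 = 0  t=0,i=5
  #.# -> #   bit 5 = 1  t=0,i=0
  #.. -> .   bit 4 = 0  t=1,i=3
  .## -> .   bit 3 = 0  t=0,i=3
  .#. -> .   bit 2 = 0  t=0,i=1
  ..# -> #   bit 1 = 1  t=1,i=5
  ... -> .   bit 0 = 0  t=1,i=4
  bits 00100010 = 34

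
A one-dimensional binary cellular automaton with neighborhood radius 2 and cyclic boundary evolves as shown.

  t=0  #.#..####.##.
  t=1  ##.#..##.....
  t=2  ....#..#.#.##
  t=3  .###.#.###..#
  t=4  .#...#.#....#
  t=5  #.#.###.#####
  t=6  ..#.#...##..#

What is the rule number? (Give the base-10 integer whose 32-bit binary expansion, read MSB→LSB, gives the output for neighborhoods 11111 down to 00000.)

  #####|.  b31=0 t=5,i=10
  ####.|#  b30=1 t=0,i=7
  ###.#|.  b29=0 t=0,i=8
  ###..|.  b28=0 t=3,i=9
  ##.##|.  b27=0 t=0,i=9
  ##.#.|.  b26=0 t=0,i=12
  ##..#|.  b25=0 t=3,i=10
  ##...|.  b24=0 t=1,i=8
  #.###|#  b23=1 t=3,i=1
  #.##.|.  b22=0 t=0,i=10
  #.#.#|#  b21=1 t=0,i=0
  #.#..|.  b20=0 t=0,i=2
  #..##|.  b19=0 t=0,i=4
  #..#.|.  b18=0 t=2,i=6
  #...#|.  b17=0 t=4,i=3
  #....|#  b16=1 t=1,i=9
  .####|#  b15=1 t=0,i=6
  .###.|.  b14=0 t=3,i=2
  .##.#|.  b13=0 t=0,i=11
  .##..|#  b12=1 t=1,i=7
  .#.##|.  b11=0 t=2,i=10
  .#.#.|#  b10=1 t=0,i=1
  .#..#|#  b9=1 t=0,i=3
  .#...|#  b8=1 t=4,i=2
  ..###|.  b7=0 t=0,i=5
  ..##.|.  b6=0 t=1,i=0
  ..#.#|#  b5=1 t=2,i=7
  ..#..|.  b4=0 t=2,i=4
  ...##|#  b3=1 t=1,i=12
  ...#.|#  b2=1 t=2,i=3
  ....#|#  b1=1 t=1,i=11
  .....|.  b0=0 t=1,i=10
  bits 01000000101000011001011100101110 = 1084331822

1084331822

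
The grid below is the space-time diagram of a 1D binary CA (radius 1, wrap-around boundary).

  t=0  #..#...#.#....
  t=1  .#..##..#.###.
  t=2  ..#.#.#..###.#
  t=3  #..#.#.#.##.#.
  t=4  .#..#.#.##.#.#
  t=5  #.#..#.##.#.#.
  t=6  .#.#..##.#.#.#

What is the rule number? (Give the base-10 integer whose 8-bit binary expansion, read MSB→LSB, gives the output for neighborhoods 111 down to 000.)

  [7] ### => #  t=1,i=11
  [6] ##. => .  t=1,i=5
  [5] #.# => #  t=0,i=8
  [4] #.. => #  t=0,i=1
  [3] .## => #  t=1,i=4
  [2] .#. => .  t=0,i=0
  [1] ..# => .  t=0,i=2
  [0] ... => #  t=0,i=5
  bits 10111001 = 185

185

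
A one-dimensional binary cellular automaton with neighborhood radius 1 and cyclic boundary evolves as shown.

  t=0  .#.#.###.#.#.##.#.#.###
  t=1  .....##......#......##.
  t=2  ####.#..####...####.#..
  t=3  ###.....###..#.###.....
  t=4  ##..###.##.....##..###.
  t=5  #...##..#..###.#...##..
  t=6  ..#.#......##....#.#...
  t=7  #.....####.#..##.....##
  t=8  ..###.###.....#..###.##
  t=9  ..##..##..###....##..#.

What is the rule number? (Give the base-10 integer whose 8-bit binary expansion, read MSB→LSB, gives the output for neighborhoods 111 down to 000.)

137

  [7] ### => #  t=0,i=6
  [6] ##. => .  t=0,i=7
  [5] #.# => .  t=0,i=0
  [4] #.. => .  t=1,i=7
  [3] .## => #  t=0,i=5
  [2] .#. => .  t=0,i=1
  [1] ..# => .  t=1,i=4
  [0] ... => #  t=1,i=0
  bits 10001001 = 137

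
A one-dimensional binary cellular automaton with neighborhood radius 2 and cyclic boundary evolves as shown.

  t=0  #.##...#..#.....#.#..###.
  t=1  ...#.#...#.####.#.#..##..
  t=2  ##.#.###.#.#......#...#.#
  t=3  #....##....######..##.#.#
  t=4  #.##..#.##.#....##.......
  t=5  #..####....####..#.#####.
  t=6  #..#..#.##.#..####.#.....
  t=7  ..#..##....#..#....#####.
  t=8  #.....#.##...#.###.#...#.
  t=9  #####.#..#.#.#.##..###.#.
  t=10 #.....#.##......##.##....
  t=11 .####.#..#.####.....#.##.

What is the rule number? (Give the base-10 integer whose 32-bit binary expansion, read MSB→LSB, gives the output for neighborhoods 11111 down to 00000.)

311906723

  ##### -> .   bit 31 = 0  t=3,i=13
  ####. -> .   bit 30 = 0  t=1,i=13
  ###.# -> .   bit 29 = 0  t=0,i=23
  ###.. -> #   bit 28 = 1  t=3,i=16
  ##.## -> .   bit 27 = 0  t=10,i=18
  ##.#. -> .   bit 26 = 0  t=0,i=24
  ##..# -> #   bit 25 = 1  t=3,i=17
  ##... -> .   bit 24 = 0  t=0,i=4
  #.### -> #   bit 23 = 1  t=1,i=11
  #.##. -> .   bit 22 = 0  t=0,i=2
  #.#.# -> .   bit 21 = 0  t=0,i=0
  #.#.. -> #   bit 20 = 1  t=0,i=18
  #..## -> .   bit 19 = 0  t=0,i=20
  #..#. -> #   bit 18 = 1  t=0,i=9
  #...# -> #   bit 17 = 1  t=0,i=5
  #.... -> #   bit 16 = 1  t=0,i=12
  .#### -> .   bit 15 = 0  t=1,i=12
  .###. -> #   bit 14 = 1  t=0,i=22
  .##.# -> .   bit 13 = 0  t=3,i=20
  .##.. -> #   bit 12 = 1  t=0,i=3
  .#.## -> .   bit 11 = 0  t=0,i=1
  .#.#. -> .   bit 10 = 0  t=0,i=17
  .#..# -> .   bit 9 = 0  t=0,i=8
  .#... -> #   bit 8 = 1  t=0,i=11
  ..### -> #   bit 7 = 1  t=0,i=21
  ..##. -> .   bit 6 = 0  t=1,i=21
  ..#.# -> #   bit 5 = 1  t=0,i=16
  ..#.. -> .   bit 4 = 0  t=0,i=7
  ...## -> .   bit 3 = 0  t=3,i=4
  ...#. -> .   bit 2 = 0  t=0,i=6
  ....# -> #   bit 1 = 1  t=0,i=14
  ..... -> #   bit 0 = 1  t=0,i=13
  bits 00010010100101110101000110100011 = 311906723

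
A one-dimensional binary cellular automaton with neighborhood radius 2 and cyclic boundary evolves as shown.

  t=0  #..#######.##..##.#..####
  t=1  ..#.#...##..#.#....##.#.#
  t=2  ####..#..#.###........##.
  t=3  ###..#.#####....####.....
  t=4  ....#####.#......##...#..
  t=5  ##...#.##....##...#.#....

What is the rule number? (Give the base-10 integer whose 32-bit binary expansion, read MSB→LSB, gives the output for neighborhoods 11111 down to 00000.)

  #####|.  b31=0 t=0,i=5
  ####.|#  b30=1 t=0,i=8
  ###.#|#  b29=1 t=0,i=9
  ###..|.  b28=0 t=0,i=0
  ##.##|.  b27=0 t=0,i=10
  ##.#.|.  b26=0 t=0,i=17
  ##..#|.  b25=0 t=0,i=1
  ##...|.  b24=0 t=2,i=14
  #.###|#  b23=1 t=2,i=0
  #.##.|.  b22=0 t=0,i=11
  #.#.#|#  b21=1 t=1,i=22
  #.#..|.  b20=0 t=0,i=18
  #..##|#  b19=1 t=0,i=2
  #..#.|#  b18=1 t=1,i=1
  #...#|#  b17=1 t=1,i=6
  #....|.  b16=0 t=1,i=16
  .####|#  b15=1 t=0,i=4
  .###.|.  b14=0 t=2,i=12
  .##.#|.  b13=0 t=0,i=16
  .##..|#  b12=1 t=0,i=12
  .#.##|#  b11=1 t=2,i=10
  .#.#.|#  b10=1 t=1,i=3
  .#..#|#  b9=1 t=0,i=19
  .#...|.  b8=0 t=1,i=5
  ..###|.  b7=0 t=0,i=3
  ..##.|.  b6=0 t=0,i=15
  ..#.#|#  b5=1 t=1,i=2
  ..#..|.  b4=0 t=2,i=6
  ...##|.  b3=0 t=1,i=7
  ...#.|.  b2=0 t=4,i=21
  ....#|.  b1=0 t=1,i=17
  .....|#  b0=1 t=2,i=16
  bits 01100000101011101001111000100001 = 1622056481

1622056481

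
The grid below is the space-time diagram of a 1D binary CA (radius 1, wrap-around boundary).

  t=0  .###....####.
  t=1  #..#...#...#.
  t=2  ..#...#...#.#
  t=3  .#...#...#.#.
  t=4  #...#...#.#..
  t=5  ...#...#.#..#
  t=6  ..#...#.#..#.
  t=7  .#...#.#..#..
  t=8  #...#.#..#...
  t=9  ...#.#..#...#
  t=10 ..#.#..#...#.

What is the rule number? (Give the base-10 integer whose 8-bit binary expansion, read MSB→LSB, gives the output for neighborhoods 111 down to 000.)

  [7] ### => .  t=0,i=2
  [6] ##. => #  t=0,i=3
  [5] #.# => #  t=1,i=12
  [4] #.. => .  t=0,i=4
  [3] .## => .  t=0,i=1
  [2] .#. => .  t=1,i=0
  [1] ..# => #  t=0,i=0
  [0] ... => .  t=0,i=5
  bits 01100010 = 98

98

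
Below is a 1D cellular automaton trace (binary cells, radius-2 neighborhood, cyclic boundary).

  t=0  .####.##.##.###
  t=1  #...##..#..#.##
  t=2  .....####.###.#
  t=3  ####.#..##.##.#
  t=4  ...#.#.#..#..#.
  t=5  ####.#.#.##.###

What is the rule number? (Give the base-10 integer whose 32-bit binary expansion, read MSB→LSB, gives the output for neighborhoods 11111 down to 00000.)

  nb #####: next=.  (t=3,i=1, bit31=0)
  nb ####.: next=.  (t=0,i=3, bit30=0)
  nb ###.#: next=#  (t=0,i=4, bit29=1)
  nb ###..: next=.  (t=1,i=0, bit28=0)
  nb ##.##: next=#  (t=0,i=0, bit27=1)
  nb ##.#.: next=.  (t=2,i=13, bit26=0)
  nb ##..#: next=#  (t=1,i=6, bit25=1)
  nb ##...: next=.  (t=1,i=1, bit24=0)
  nb #.###: next=.  (t=0,i=1, bit23=0)
  nb #.##.: next=.  (t=0,i=6, bit22=0)
  nb #.#.#: next=#  (t=4,i=5, bit21=1)
  nb #.#..: next=#  (t=2,i=14, bit20=1)
  nb #..##: next=#  (t=3,i=7, bit19=1)
  nb #..#.: next=#  (t=1,i=7, bit18=1)
  nb #...#: next=.  (t=1,i=2, bit17=0)
  nb #....: next=#  (t=2,i=1, bit16=1)
  nb .####: next=.  (t=0,i=2, bit15=0)
  nb .###.: next=#  (t=0,i=13, bit14=1)
  nb .##.#: next=.  (t=0,i=7, bit13=0)
  nb .##..: next=#  (t=1,i=5, bit12=1)
  nb .#.##: next=#  (t=1,i=12, bit11=1)
  nb .#.#.: next=.  (t=4,i=4, bit10=0)
  nb .#..#: next=.  (t=1,i=9, bit9=0)
  nb .#...: next=#  (t=2,i=0, bit8=1)
  nb ..###: next=#  (t=2,i=5, bit7=1)
  nb ..##.: next=.  (t=1,i=4, bit6=0)
  nb ..#.#: next=#  (t=1,i=11, bit5=1)
  nb ..#..: next=#  (t=1,i=8, bit4=1)
  nb ...##: next=.  (t=1,i=3, bit3=0)
  nb ...#.: next=#  (t=4,i=2, bit2=1)
  nb ....#: next=#  (t=2,i=3, bit1=1)
  nb .....: next=#  (t=2,i=2, bit0=1)
  bits 00101010001111010101100110110111 = 708663735

708663735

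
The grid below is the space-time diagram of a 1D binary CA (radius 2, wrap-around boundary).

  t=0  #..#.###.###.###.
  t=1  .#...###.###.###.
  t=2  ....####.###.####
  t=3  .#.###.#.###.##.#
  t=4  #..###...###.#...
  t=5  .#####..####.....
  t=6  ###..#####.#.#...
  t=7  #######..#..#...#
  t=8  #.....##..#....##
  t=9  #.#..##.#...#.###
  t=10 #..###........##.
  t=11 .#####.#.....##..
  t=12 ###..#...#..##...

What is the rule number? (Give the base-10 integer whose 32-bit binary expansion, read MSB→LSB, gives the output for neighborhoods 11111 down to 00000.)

852084424

  ##### -> .   bit 31 = 0  t=5,i=3
  ####. -> .   bit 30 = 0  t=2,i=6
  ###.# -> #   bit 29 = 1  t=0,i=7
  ###.. -> #   bit 28 = 1  t=1,i=15
  ##.## -> .   bit 27 = 0  t=0,i=8
  ##.#. -> .   bit 26 = 0  t=0,i=16
  ##..# -> #   bit 25 = 1  t=1,i=16
  ##... -> .   bit 24 = 0  t=2,i=0
  #.### -> #   bit 23 = 1  t=0,i=5
  #.##. -> #   bit 22 = 1  t=3,i=13
  #.#.# -> .   bit 21 = 0  t=3,i=1
  #.#.. -> .   bit 20 = 0  t=0,i=0
  #..## -> #   bit 19 = 1  t=4,i=2
  #..#. -> .   bit 18 = 0  t=0,i=2
  #...# -> .   bit 17 = 0  t=1,i=3
  #.... -> #   bit 16 = 1  t=2,i=1
  .#### -> #   bit 15 = 1  t=2,i=5
  .###. -> #   bit 14 = 1  t=0,i=6
  .##.# -> .   bit 13 = 0  t=3,i=14
  .##.. -> .   bit 12 = 0  t=8,i=7
  .#.## -> .   bit 11 = 0  t=0,i=4
  .#.#. -> #   bit 10 = 1  t=3,i=0
  .#..# -> #   bit 9 = 1  t=0,i=1
  .#... -> .   bit 8 = 0  t=1,i=2
  ..### -> #   bit 7 = 1  t=1,i=5
  ..##. -> #   bit 6 = 1  t=8,i=6
  ..#.# -> .   bit 5 = 0  t=0,i=3
  ..#.. -> .   bit 4 = 0  t=1,i=1
  ...## -> #   bit 3 = 1  t=1,i=4
  ...#. -> .   bit 2 = 0  t=4,i=16
  ....# -> .   bit 1 = 0  t=2,i=2
  ..... -> .   bit 0 = 0  t=5,i=14
  bits 00110010110010011100011011001000 = 852084424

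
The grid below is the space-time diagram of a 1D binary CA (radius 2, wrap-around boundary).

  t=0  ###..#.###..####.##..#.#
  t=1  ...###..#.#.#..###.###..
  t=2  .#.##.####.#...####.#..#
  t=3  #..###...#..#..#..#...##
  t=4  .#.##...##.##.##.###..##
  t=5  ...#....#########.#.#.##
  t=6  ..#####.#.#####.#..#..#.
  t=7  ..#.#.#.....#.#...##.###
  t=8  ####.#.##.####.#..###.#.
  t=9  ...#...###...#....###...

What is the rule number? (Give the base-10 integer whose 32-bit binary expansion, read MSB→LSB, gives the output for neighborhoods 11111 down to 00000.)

2856674806

  [31] ##### => #  t=5,i=10
  [30] ####. => .  t=0,i=1
  [29] ###.# => #  t=0,i=15
  [28] ###.. => .  t=0,i=2
  [27] ##.## => #  t=0,i=16
  [26] ##.#. => .  t=2,i=10
  [25] ##..# => #  t=0,i=3
  [24] ##... => .  t=1,i=22
  [23] #.### => .  t=0,i=7
  [22] #.##. => #  t=0,i=17
  [21] #.#.# => .  t=1,i=10
  [20] #.#.. => .  t=1,i=12
  [19] #..## => .  t=0,i=11
  [18] #..#. => #  t=0,i=4
  [17] #...# => .  t=2,i=13
  [16] #.... => #  t=1,i=23
  [15] .#### => .  t=0,i=0
  [14] .###. => #  t=0,i=8
  [13] .##.# => #  t=2,i=4
  [12] .##.. => .  t=0,i=18
  [11] .#.## => .  t=0,i=6
  [10] .#.#. => #  t=1,i=9
  [9] .#..# => .  t=1,i=13
  [8] .#... => #  t=2,i=12
  [7] ..### => #  t=0,i=12
  [6] ..##. => #  t=4,i=8
  [5] ..#.# => #  t=0,i=5
  [4] ..#.. => #  t=3,i=9
  [3] ...## => .  t=1,i=2
  [2] ...#. => #  t=3,i=8
  [1] ....# => #  t=1,i=1
  [0] ..... => .  t=1,i=0
  bits 10101010010001010110010111110110 = 2856674806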